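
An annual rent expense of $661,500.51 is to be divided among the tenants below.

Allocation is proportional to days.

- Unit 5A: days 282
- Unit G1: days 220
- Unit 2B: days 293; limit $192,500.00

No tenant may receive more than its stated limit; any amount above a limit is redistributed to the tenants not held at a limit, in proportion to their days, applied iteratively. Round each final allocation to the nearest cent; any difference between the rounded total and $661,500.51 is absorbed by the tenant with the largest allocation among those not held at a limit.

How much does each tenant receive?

Sum of days: 795.
Pro-rata shares before constraints: Unit 5A 234,645.4639; Unit G1 183,056.7449; Unit 2B 243,798.3012.
Capped: Unit 2B ($192,500.00); remaining pool $469,000.51 reallocated over remaining days 502.
Shares after redistribution: Unit 5A 263,462.4379 → $263,462.44; Unit G1 205,538.0721 → $205,538.07.

Unit 5A: $263,462.44 · Unit G1: $205,538.07 · Unit 2B: $192,500.00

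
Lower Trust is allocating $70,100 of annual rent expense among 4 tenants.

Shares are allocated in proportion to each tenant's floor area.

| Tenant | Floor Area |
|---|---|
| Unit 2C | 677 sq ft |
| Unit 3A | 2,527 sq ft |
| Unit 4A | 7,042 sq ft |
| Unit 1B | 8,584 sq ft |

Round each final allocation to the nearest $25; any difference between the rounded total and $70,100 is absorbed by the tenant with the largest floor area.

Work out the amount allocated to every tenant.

Unit 2C: $2,525 | Unit 3A: $9,400 | Unit 4A: $26,225 | Unit 1B: $31,950

Sum of floor area: 677 + 2,527 + 7,042 + 8,584 = 18,830.
Proportional shares: Unit 2C 2,520.32; Unit 3A 9,407.47; Unit 4A 26,215.84; Unit 1B 31,956.37.
After rounding ($25): Unit 2C $2,525; Unit 3A $9,400; Unit 4A $26,225; Unit 1B $31,950. Sum = $70,100.
No rounding difference to absorb.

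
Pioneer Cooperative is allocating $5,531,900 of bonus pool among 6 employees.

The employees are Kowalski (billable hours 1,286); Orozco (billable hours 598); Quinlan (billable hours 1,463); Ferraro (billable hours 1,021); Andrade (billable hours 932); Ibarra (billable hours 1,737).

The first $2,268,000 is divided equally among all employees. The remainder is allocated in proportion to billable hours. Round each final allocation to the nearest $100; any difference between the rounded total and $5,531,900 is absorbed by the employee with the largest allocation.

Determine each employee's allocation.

$2,268,000 shared equally gives $378,000 per employee.
Remainder $3,263,900 by billable hours (total 7,037): Kowalski 596,472.28 → $596,500; Orozco 277,364.25 → $277,400; Quinlan 678,568.38 → $678,600; Ferraro 473,560.03 → $473,600; Andrade 432,280.06 → $432,300; Ibarra 805,655.01 → $805,700.
Rounding difference −$200 on remainder applied to Ibarra.
Totals: Kowalski $378,000 + $596,500 = $974,500; Orozco $378,000 + $277,400 = $655,400; Quinlan $378,000 + $678,600 = $1,056,600; Ferraro $378,000 + $473,600 = $851,600; Andrade $378,000 + $432,300 = $810,300; Ibarra $378,000 + $805,500 = $1,183,500.

Kowalski: $974,500 | Orozco: $655,400 | Quinlan: $1,056,600 | Ferraro: $851,600 | Andrade: $810,300 | Ibarra: $1,183,500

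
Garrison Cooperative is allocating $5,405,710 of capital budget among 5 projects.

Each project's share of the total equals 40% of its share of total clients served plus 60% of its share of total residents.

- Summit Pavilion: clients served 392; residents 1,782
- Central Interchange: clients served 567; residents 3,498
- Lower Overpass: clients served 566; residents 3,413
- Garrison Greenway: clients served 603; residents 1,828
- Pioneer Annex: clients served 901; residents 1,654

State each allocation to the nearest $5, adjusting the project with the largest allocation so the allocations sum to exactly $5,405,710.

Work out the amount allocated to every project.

Summit Pavilion: $754,560 | Central Interchange: $1,336,625 | Lower Overpass: $1,313,270 | Garrison Greenway: $917,440 | Pioneer Annex: $1,083,815

Totals — clients served 3,029, residents 12,175.
Combined weights (40% clients served + 60% residents): Summit Pavilion 0.1396; Central Interchange 0.2473; Lower Overpass 0.2429; Garrison Greenway 0.1697; Pioneer Annex 0.2005.
Pro-rata amounts: Summit Pavilion 754,559.06; Central Interchange 1,336,627.93; Lower Overpass 1,313,270.03; Garrison Greenway 917,438.09; Pioneer Annex 1,083,814.89.
Rounded to nearest $5: Summit Pavilion $754,560; Central Interchange $1,336,630; Lower Overpass $1,313,270; Garrison Greenway $917,440; Pioneer Annex $1,083,815. Sum = $5,405,715.
Difference $5,405,710 − $5,405,715 = −$5 applied to largest allocation (Central Interchange): Central Interchange becomes $1,336,625.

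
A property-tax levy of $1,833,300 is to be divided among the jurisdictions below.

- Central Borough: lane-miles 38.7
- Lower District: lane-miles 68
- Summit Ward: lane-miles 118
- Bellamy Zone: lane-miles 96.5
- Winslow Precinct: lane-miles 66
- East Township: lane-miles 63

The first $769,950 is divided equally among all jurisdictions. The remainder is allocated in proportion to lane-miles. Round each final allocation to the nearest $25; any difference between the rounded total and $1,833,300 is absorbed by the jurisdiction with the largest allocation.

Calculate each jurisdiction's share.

$769,950 shared equally gives $128,325 per jurisdiction.
Remainder $1,063,350 by lane-miles (total 450.2): Central Borough 91,407.47 → $91,400; Lower District 160,612.62 → $160,625; Summit Ward 278,710.13 → $278,700; Bellamy Zone 227,928.20 → $227,925; Winslow Precinct 155,888.72 → $155,900; East Township 148,802.87 → $148,800.
Totals: Central Borough $128,325 + $91,400 = $219,725; Lower District $128,325 + $160,625 = $288,950; Summit Ward $128,325 + $278,700 = $407,025; Bellamy Zone $128,325 + $227,925 = $356,250; Winslow Precinct $128,325 + $155,900 = $284,225; East Township $128,325 + $148,800 = $277,125.

Central Borough: $219,725; Lower District: $288,950; Summit Ward: $407,025; Bellamy Zone: $356,250; Winslow Precinct: $284,225; East Township: $277,125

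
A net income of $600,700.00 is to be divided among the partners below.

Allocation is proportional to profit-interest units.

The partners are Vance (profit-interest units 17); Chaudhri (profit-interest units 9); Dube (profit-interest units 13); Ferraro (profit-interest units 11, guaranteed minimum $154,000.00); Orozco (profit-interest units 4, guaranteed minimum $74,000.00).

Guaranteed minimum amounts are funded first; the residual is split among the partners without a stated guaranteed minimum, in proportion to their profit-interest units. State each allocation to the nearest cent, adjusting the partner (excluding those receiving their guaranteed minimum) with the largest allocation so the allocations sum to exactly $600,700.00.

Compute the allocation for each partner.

Guaranteed amounts: Ferraro $154,000.00; Orozco $74,000.00. Residual $372,700.00.
Residual split over remaining profit-interest units 39: Vance 162,458.9744 → $162,458.97; Chaudhri 86,007.6923 → $86,007.69; Dube 124,233.3333 → $124,233.33.
Rounding difference +$0.01 applied to Vance → $162,458.98.

Vance: $162,458.98 | Chaudhri: $86,007.69 | Dube: $124,233.33 | Ferraro: $154,000.00 | Orozco: $74,000.00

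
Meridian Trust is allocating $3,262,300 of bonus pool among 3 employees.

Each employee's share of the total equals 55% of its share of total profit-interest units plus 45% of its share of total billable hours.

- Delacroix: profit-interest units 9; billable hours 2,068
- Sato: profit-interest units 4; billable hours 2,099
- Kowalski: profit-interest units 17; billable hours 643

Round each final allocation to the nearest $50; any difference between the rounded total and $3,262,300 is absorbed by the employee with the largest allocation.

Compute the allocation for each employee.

Totals — profit-interest units 30, billable hours 4,810.
Combined weights (55% profit-interest units + 45% billable hours): Delacroix 0.3585; Sato 0.2697; Kowalski 0.3718.
Pro-rata amounts: Delacroix 1,169,442.99; Sato 879,860.17; Kowalski 1,212,996.84.
Rounded to nearest $50: Delacroix $1,169,450; Sato $879,850; Kowalski $1,213,000. Sum = $3,262,300.
Sum already equals the total — no adjustment.

Delacroix: $1,169,450; Sato: $879,850; Kowalski: $1,213,000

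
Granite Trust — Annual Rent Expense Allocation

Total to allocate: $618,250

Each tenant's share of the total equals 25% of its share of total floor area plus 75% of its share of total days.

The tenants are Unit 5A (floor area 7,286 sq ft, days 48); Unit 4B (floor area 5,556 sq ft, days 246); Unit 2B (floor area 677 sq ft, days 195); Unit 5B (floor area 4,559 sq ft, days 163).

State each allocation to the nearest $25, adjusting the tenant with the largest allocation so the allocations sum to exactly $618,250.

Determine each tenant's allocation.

Floor area total 18,078; days total 652.
Composite weights (25% floor area + 75% days): Unit 5A 0.1560; Unit 4B 0.3598; Unit 2B 0.2337; Unit 5B 0.2505.
Proportional shares: Unit 5A 96,430.03; Unit 4B 222,452.03; Unit 2B 144,467.73; Unit 5B 154,900.22.
At nearest $25: Unit 5A $96,425; Unit 4B $222,450; Unit 2B $144,475; Unit 5B $154,900. Sum = $618,250.
Rounded total matches; no reconciliation needed.

Unit 5A: $96,425 · Unit 4B: $222,450 · Unit 2B: $144,475 · Unit 5B: $154,900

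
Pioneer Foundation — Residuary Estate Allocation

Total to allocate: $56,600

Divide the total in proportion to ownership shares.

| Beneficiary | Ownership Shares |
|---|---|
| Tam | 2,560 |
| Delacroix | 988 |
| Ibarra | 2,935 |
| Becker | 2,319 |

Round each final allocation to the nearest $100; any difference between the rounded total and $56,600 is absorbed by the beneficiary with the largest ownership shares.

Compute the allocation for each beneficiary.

Tam: $16,500 | Delacroix: $6,400 | Ibarra: $18,800 | Becker: $14,900

Ownership shares total: 8,802.
Raw shares: Tam 2,560/8,802 × $56,600 = 16,461.71; Delacroix 988/8,802 × $56,600 = 6,353.19; Ibarra 2,935/8,802 × $56,600 = 18,873.10; Becker 2,319/8,802 × $56,600 = 14,912.00.
Rounded to nearest $100: Tam $16,500; Delacroix $6,400; Ibarra $18,900; Becker $14,900. Sum = $56,700.
Difference $56,600 − $56,700 = −$100 applied to largest ownership shares (Ibarra): Ibarra becomes $18,800.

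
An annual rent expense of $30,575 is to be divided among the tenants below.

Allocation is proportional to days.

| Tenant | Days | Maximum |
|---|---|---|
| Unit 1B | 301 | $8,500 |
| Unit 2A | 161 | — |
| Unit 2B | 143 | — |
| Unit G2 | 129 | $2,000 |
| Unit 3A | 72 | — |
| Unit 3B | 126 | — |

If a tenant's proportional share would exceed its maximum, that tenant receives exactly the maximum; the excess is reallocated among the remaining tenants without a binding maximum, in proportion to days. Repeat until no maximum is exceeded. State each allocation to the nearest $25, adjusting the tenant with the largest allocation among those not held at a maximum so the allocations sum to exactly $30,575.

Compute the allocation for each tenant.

Days total: 932.
Pro-rata shares before constraints: Unit 1B 9,874.54; Unit 2A 5,281.73; Unit 2B 4,691.23; Unit G2 4,231.95; Unit 3A 2,362.02; Unit 3B 4,133.53.
Cap binds for Unit 1B ($8,500), Unit G2 ($2,000); remaining pool $20,075 reallocated over remaining days 502.
Remaining shares: Unit 2A 6,438.40 → $6,450; Unit 2B 5,718.58 → $5,725; Unit 3A 2,879.28 → $2,875; Unit 3B 5,038.75 → $5,050.
Rounding difference −$25 applied to Unit 2A → $6,425.

Unit 1B: $8,500 | Unit 2A: $6,425 | Unit 2B: $5,725 | Unit G2: $2,000 | Unit 3A: $2,875 | Unit 3B: $5,050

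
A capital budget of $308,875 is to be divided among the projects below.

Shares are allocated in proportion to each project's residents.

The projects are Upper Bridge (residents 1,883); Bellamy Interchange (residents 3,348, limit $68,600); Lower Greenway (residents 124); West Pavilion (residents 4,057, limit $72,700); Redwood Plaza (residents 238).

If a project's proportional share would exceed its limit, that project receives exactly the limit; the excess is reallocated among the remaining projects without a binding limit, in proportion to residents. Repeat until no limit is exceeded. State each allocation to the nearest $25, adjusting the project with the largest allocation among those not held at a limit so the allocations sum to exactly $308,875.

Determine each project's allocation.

Combined residents = 9,650.
Proportional shares (ignoring caps): Upper Bridge 60,270.63; Bellamy Interchange 107,162.02; Lower Greenway 3,968.96; West Pavilion 129,855.53; Redwood Plaza 7,617.85.
Capped: Bellamy Interchange ($68,600), West Pavilion ($72,700); remaining pool $167,575 reallocated over remaining residents 2,245.
Shares after redistribution: Upper Bridge 140,554.00 → $140,550; Lower Greenway 9,255.81 → $9,250; Redwood Plaza 17,765.19 → $17,775.

Upper Bridge: $140,550 | Bellamy Interchange: $68,600 | Lower Greenway: $9,250 | West Pavilion: $72,700 | Redwood Plaza: $17,775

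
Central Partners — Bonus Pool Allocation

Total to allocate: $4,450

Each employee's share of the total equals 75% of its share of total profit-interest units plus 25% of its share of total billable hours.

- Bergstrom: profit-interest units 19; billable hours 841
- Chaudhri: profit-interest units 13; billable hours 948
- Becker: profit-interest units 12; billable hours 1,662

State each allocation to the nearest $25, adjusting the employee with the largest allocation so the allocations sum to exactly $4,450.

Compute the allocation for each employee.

Totals — profit-interest units 44, billable hours 3,451.
Combined weights (75% profit-interest units + 25% billable hours): Bergstrom 0.3848; Chaudhri 0.2903; Becker 0.3249.
Proportional shares: Bergstrom 1,712.31; Chaudhri 1,291.69; Becker 1,446.01.
Rounded to nearest $25: Bergstrom $1,700; Chaudhri $1,300; Becker $1,450. Sum = $4,450.
No rounding difference to absorb.

Bergstrom: $1,700; Chaudhri: $1,300; Becker: $1,450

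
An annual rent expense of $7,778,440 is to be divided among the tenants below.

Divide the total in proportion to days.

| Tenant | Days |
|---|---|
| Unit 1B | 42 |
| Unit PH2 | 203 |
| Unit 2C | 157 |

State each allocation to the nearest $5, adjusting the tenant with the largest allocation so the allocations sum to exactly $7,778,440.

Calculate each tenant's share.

Combined days = 402.
Unrounded shares: Unit 1B 42/402 × $7,778,440 = 812,672.84; Unit PH2 203/402 × $7,778,440 = 3,927,918.71; Unit 2C 157/402 × $7,778,440 = 3,037,848.46.
Rounded to nearest $5: Unit 1B $812,675; Unit PH2 $3,927,920; Unit 2C $3,037,850. Sum = $7,778,445.
Difference $7,778,440 − $7,778,445 = −$5 applied to largest allocation (Unit PH2): Unit PH2 becomes $3,927,915.

Unit 1B: $812,675; Unit PH2: $3,927,915; Unit 2C: $3,037,850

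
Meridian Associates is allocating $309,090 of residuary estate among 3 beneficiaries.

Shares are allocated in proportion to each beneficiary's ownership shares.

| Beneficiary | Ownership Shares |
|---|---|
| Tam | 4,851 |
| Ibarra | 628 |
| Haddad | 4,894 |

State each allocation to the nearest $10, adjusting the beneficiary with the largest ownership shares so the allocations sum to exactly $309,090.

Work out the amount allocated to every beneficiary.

Tam: $144,550 · Ibarra: $18,710 · Haddad: $145,830

Combined ownership shares = 4,851 + 628 + 4,894 = 10,373.
Unrounded shares: Tam 144,547.92; Ibarra 18,712.86; Haddad 145,829.22.
At nearest $10: Tam $144,550; Ibarra $18,710; Haddad $145,830. Sum = $309,090.
No rounding difference to absorb.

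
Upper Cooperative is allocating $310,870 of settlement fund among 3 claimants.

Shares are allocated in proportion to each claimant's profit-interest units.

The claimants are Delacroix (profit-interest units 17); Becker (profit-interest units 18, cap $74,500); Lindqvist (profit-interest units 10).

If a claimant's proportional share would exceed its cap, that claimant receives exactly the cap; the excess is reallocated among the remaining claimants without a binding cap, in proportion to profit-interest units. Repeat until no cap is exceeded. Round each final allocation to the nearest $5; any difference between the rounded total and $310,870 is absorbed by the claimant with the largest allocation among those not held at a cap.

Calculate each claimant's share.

Profit-interest units total: 45.
Pro-rata shares before constraints: Delacroix 117,439.78; Becker 124,348.00; Lindqvist 69,082.22.
Held at cap: Becker ($74,500); balance $236,370 reallocated over remaining profit-interest units 27.
Shares after redistribution: Delacroix 148,825.56 → $148,825; Lindqvist 87,544.44 → $87,545.

Delacroix: $148,825; Becker: $74,500; Lindqvist: $87,545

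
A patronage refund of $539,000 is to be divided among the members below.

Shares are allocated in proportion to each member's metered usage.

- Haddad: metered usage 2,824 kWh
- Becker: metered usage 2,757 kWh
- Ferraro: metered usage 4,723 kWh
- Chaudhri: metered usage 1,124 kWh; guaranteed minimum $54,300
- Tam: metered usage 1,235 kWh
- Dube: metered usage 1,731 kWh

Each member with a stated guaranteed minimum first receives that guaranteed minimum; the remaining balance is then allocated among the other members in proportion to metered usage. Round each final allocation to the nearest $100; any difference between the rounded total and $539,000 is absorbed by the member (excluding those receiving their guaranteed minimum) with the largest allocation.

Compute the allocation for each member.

Fund the minimums — Chaudhri $54,300. Balance $484,700.
Balance split over remaining metered usage 13,270: Haddad 103,149.42 → $103,100; Becker 100,702.18 → $100,700; Ferraro 172,512.29 → $172,500; Tam 45,109.61 → $45,100; Dube 63,226.50 → $63,200.
Rounding difference +$100 applied to Ferraro → $172,600.

Haddad: $103,100 | Becker: $100,700 | Ferraro: $172,600 | Chaudhri: $54,300 | Tam: $45,100 | Dube: $63,200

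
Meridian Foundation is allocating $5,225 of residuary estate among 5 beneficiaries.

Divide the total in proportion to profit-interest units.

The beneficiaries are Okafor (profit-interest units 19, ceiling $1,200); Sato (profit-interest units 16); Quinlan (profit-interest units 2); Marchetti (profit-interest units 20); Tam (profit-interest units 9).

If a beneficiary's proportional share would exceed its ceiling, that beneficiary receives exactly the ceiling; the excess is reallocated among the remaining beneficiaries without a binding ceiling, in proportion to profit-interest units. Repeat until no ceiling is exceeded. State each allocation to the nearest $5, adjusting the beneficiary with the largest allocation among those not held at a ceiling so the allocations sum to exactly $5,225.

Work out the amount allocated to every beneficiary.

Okafor: $1,200 | Sato: $1,370 | Quinlan: $170 | Marchetti: $1,715 | Tam: $770

Sum of profit-interest units: 66.
Unconstrained shares: Okafor 1,504.17; Sato 1,266.67; Quinlan 158.33; Marchetti 1,583.33; Tam 712.50.
Capped: Okafor ($1,200); residual $4,025 reallocated over remaining profit-interest units 47.
Redistributed shares: Sato 1,370.21 → $1,370; Quinlan 171.28 → $170; Marchetti 1,712.77 → $1,715; Tam 770.74 → $770.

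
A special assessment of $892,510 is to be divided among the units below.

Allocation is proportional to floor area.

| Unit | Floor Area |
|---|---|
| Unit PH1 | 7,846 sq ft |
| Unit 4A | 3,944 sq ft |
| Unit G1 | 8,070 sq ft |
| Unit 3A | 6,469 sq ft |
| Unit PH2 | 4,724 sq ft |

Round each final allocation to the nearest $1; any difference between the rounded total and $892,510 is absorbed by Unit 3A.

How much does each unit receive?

Sum of floor area: 31,053.
Pro-rata amounts: Unit PH1 7,846/31,053 × $892,510 = 225,505.86; Unit 4A 3,944/31,053 × $892,510 = 113,356.501; Unit G1 8,070/31,053 × $892,510 = 231,943.96; Unit 3A 6,469/31,053 × $892,510 = 185,928.81; Unit PH2 4,724/31,053 × $892,510 = 135,774.88.
At nearest $1: Unit PH1 $225,506; Unit 4A $113,357; Unit G1 $231,944; Unit 3A $185,929; Unit PH2 $135,775. Sum = $892,511.
Difference $892,510 − $892,511 = −$1 applied to Unit 3A: Unit 3A becomes $185,928.

Unit PH1: $225,506 · Unit 4A: $113,357 · Unit G1: $231,944 · Unit 3A: $185,928 · Unit PH2: $135,775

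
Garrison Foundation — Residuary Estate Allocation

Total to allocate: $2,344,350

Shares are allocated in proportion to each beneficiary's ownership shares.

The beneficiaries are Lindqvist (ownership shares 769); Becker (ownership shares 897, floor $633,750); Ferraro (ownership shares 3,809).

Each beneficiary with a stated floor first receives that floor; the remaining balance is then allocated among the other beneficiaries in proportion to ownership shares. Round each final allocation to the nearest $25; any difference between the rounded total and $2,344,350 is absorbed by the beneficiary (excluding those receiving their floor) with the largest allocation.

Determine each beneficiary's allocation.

Lindqvist: $287,350 · Becker: $633,750 · Ferraro: $1,423,250

Minimums first: Becker $633,750. Residual $1,710,600.
Residual split over remaining ownership shares 4,578: Lindqvist 287,341.94 → $287,350; Ferraro 1,423,258.06 → $1,423,250.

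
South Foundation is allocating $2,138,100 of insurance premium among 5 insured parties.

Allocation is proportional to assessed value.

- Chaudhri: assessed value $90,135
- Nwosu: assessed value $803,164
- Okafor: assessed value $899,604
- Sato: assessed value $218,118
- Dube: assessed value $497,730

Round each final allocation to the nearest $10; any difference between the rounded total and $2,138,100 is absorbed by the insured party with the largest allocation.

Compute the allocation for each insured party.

Combined assessed value = 2,508,751.
Raw shares: Chaudhri 90,135/2,508,751 × $2,138,100 = 76,818.16; Nwosu 803,164/2,508,751 × $2,138,100 = 684,501.95; Okafor 899,604/2,508,751 × $2,138,100 = 766,693.59; Sato 218,118/2,508,751 × $2,138,100 = 185,892.54; Dube 497,730/2,508,751 × $2,138,100 = 424,193.76.
Rounded to nearest $10: Chaudhri $76,820; Nwosu $684,500; Okafor $766,690; Sato $185,890; Dube $424,190. Sum = $2,138,090.
Difference $2,138,100 − $2,138,090 = +$10 applied to largest allocation (Okafor): Okafor becomes $766,700.

Chaudhri: $76,820 · Nwosu: $684,500 · Okafor: $766,700 · Sato: $185,890 · Dube: $424,190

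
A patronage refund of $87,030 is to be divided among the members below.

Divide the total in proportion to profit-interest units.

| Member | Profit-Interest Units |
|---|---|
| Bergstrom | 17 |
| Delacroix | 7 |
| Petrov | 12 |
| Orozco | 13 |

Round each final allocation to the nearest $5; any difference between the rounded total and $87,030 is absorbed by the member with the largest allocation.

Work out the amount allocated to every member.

Combined profit-interest units = 49.
Pro-rata amounts: Bergstrom 17/49 × $87,030 = 30,194.08; Delacroix 7/49 × $87,030 = 12,432.86; Petrov 12/49 × $87,030 = 21,313.47; Orozco 13/49 × $87,030 = 23,089.59.
At nearest $5: Bergstrom $30,195; Delacroix $12,435; Petrov $21,315; Orozco $23,090. Sum = $87,035.
Difference $87,030 − $87,035 = −$5 applied to largest allocation (Bergstrom): Bergstrom becomes $30,190.

Bergstrom: $30,190 | Delacroix: $12,435 | Petrov: $21,315 | Orozco: $23,090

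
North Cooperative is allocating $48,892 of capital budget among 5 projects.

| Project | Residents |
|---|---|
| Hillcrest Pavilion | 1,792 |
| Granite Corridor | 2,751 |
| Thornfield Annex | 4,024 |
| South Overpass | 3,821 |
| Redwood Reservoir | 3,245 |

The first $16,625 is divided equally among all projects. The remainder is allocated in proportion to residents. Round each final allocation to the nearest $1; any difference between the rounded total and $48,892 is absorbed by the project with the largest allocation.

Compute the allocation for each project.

First tranche $16,625 split equally: $3,325 each.
Remainder $32,267 by residents (total 15,633): Hillcrest Pavilion 3,698.74 → $3,699; Granite Corridor 5,678.15 → $5,678; Thornfield Annex 8,305.66 → $8,306; South Overpass 7,886.66 → $7,887; Redwood Reservoir 6,697.78 → $6,698.
Rounding difference −$1 on remainder applied to Thornfield Annex.
Totals: Hillcrest Pavilion $3,325 + $3,699 = $7,024; Granite Corridor $3,325 + $5,678 = $9,003; Thornfield Annex $3,325 + $8,305 = $11,630; South Overpass $3,325 + $7,887 = $11,212; Redwood Reservoir $3,325 + $6,698 = $10,023.

Hillcrest Pavilion: $7,024 | Granite Corridor: $9,003 | Thornfield Annex: $11,630 | South Overpass: $11,212 | Redwood Reservoir: $10,023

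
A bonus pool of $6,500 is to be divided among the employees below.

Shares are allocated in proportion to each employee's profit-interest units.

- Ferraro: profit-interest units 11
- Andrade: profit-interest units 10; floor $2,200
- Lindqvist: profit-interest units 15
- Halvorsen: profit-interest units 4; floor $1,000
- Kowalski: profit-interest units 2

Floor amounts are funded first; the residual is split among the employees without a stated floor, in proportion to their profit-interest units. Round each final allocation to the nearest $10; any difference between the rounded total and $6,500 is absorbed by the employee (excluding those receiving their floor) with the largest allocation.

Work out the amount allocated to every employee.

Ferraro: $1,300 | Andrade: $2,200 | Lindqvist: $1,760 | Halvorsen: $1,000 | Kowalski: $240

Guaranteed amounts: Andrade $2,200; Halvorsen $1,000. Residual $3,300.
Residual split over remaining profit-interest units 28: Ferraro 1,296.43 → $1,300; Lindqvist 1,767.86 → $1,770; Kowalski 235.71 → $240.
Rounding difference −$10 applied to Lindqvist → $1,760.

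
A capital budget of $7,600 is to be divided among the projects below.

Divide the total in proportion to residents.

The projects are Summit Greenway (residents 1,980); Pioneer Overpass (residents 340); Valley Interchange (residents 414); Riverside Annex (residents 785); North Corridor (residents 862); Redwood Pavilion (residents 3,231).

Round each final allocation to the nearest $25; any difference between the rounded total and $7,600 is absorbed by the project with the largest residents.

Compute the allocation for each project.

Summit Greenway: $1,975 | Pioneer Overpass: $350 | Valley Interchange: $425 | Riverside Annex: $775 | North Corridor: $850 | Redwood Pavilion: $3,225

Total residents = 1,980 + 340 + 414 + 785 + 862 + 3,231 = 7,612.
Unrounded shares: Summit Greenway 1,976.88; Pioneer Overpass 339.46; Valley Interchange 413.35; Riverside Annex 783.76; North Corridor 860.64; Redwood Pavilion 3,225.91.
Rounded to nearest $25: Summit Greenway $1,975; Pioneer Overpass $350; Valley Interchange $425; Riverside Annex $775; North Corridor $850; Redwood Pavilion $3,225. Sum = $7,600.
No rounding difference to absorb.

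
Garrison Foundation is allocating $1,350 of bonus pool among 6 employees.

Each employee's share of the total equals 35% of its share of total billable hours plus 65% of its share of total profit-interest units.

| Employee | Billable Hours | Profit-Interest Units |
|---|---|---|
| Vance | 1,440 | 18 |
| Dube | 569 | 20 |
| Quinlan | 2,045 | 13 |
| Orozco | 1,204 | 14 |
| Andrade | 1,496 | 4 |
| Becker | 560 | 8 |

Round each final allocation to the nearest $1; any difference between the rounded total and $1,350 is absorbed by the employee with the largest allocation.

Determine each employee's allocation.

Vance: $299 · Dube: $265 · Quinlan: $280 · Orozco: $237 · Andrade: $142 · Becker: $127

Totals — billable hours 7,314, profit-interest units 77.
Composite weights (35% billable hours + 65% profit-interest units): Vance 0.2209; Dube 0.1961; Quinlan 0.2076; Orozco 0.1758; Andrade 0.1054; Becker 0.0943.
Proportional shares: Vance 298.16; Dube 264.68; Quinlan 280.26; Orozco 237.33; Andrade 142.23; Becker 127.35.
After rounding ($1): Vance $298; Dube $265; Quinlan $280; Orozco $237; Andrade $142; Becker $127. Sum = $1,349.
Difference $1,350 − $1,349 = +$1 applied to largest allocation (Vance): Vance becomes $299.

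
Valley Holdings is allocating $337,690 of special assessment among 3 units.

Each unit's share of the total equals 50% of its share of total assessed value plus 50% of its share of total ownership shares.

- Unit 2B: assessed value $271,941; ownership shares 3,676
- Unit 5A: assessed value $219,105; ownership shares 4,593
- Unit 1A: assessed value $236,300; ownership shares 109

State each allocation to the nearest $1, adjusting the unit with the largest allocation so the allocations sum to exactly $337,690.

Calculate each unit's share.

Totals — assessed value 727,346, ownership shares 8,378.
Combined weights (50% assessed value + 50% ownership shares): Unit 2B 0.4063; Unit 5A 0.4247; Unit 1A 0.1689.
Proportional shares: Unit 2B 137,211.79; Unit 5A 143,427.17; Unit 1A 57,051.04.
After rounding ($1): Unit 2B $137,212; Unit 5A $143,427; Unit 1A $57,051. Sum = $337,690.
Rounded total matches; no reconciliation needed.

Unit 2B: $137,212 | Unit 5A: $143,427 | Unit 1A: $57,051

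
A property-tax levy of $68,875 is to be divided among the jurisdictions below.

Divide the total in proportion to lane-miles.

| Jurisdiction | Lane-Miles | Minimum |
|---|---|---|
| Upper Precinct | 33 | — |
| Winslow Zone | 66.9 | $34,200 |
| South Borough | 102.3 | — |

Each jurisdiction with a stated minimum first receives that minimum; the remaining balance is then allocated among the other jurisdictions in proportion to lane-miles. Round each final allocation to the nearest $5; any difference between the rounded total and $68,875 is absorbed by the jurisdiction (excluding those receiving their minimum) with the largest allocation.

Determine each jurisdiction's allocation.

Upper Precinct: $8,455; Winslow Zone: $34,200; South Borough: $26,220

Minimums first: Winslow Zone $34,200. Residual $34,675.
Residual split over remaining lane-miles 135.3: Upper Precinct 8,457.32 → $8,455; South Borough 26,217.68 → $26,220.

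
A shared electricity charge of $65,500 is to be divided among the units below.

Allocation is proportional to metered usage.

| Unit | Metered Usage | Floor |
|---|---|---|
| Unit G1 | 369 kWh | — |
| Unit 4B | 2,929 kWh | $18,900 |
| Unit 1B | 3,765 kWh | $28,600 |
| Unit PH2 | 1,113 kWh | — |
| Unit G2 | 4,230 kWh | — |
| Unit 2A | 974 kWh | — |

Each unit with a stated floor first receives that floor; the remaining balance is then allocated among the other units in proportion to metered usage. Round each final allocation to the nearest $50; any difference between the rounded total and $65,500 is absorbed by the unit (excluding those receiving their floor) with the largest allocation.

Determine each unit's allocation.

Unit G1: $1,000 · Unit 4B: $18,900 · Unit 1B: $28,600 · Unit PH2: $3,000 · Unit G2: $11,400 · Unit 2A: $2,600

Fund the minimums — Unit 4B $18,900; Unit 1B $28,600. Remaining pool $18,000.
Remaining pool split over remaining metered usage 6,686: Unit G1 993.42 → $1,000; Unit PH2 2,996.41 → $3,000; Unit G2 11,387.97 → $11,400; Unit 2A 2,622.20 → $2,600.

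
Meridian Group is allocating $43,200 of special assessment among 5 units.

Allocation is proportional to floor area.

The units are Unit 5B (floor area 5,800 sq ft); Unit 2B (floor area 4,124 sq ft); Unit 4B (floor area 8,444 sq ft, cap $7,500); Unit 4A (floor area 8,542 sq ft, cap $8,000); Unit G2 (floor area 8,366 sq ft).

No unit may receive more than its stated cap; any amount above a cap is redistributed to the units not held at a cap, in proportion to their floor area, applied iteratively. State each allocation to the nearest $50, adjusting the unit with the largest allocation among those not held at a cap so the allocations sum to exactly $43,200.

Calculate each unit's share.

Total floor area = 35,276.
Unconstrained shares: Unit 5B 7,102.85; Unit 2B 5,050.37; Unit 4B 10,340.76; Unit 4A 10,460.78; Unit G2 10,245.24.
Cap binds for Unit 4B ($7,500), Unit 4A ($8,000); balance $27,700 reallocated over remaining floor area 18,290.
Remaining shares: Unit 5B 8,784.03 → $8,800; Unit 2B 6,245.75 → $6,250; Unit G2 12,670.21 → $12,650.

Unit 5B: $8,800 · Unit 2B: $6,250 · Unit 4B: $7,500 · Unit 4A: $8,000 · Unit G2: $12,650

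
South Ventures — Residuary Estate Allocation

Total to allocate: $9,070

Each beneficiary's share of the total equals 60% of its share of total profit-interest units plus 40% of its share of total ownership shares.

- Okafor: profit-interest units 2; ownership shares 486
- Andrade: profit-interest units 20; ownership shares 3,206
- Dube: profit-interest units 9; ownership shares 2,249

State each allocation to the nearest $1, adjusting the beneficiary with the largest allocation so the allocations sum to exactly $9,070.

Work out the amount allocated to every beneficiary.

Okafor: $648 | Andrade: $5,469 | Dube: $2,953

Totals — profit-interest units 31, ownership shares 5,941.
Blended shares (60% profit-interest units + 40% ownership shares): Okafor 0.0714; Andrade 0.6030; Dube 0.3256.
Pro-rata amounts: Okafor 647.88; Andrade 5,468.78; Dube 2,953.34.
Rounded to nearest $1: Okafor $648; Andrade $5,469; Dube $2,953. Sum = $9,070.
Sum already equals the total — no adjustment.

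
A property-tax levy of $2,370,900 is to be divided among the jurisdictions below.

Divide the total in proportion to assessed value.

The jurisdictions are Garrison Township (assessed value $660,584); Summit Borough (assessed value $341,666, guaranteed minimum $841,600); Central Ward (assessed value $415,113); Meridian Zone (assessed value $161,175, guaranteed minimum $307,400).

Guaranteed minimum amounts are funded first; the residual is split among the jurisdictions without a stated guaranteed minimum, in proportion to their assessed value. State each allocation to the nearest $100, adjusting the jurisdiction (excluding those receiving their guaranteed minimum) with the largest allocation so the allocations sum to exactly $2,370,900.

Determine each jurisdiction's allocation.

Guaranteed amounts: Summit Borough $841,600; Meridian Zone $307,400. Residual $1,221,900.
Residual split over remaining assessed value 1,075,697: Garrison Township 750,367.05 → $750,400; Central Ward 471,532.95 → $471,500.

Garrison Township: $750,400 · Summit Borough: $841,600 · Central Ward: $471,500 · Meridian Zone: $307,400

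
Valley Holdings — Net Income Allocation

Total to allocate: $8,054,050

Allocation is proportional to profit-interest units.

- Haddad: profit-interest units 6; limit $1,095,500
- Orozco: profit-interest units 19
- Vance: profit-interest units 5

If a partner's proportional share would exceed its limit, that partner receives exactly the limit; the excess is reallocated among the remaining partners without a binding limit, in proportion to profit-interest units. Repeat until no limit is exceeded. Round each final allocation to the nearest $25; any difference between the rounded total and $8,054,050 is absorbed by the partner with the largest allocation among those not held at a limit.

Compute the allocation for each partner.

Combined profit-interest units = 30.
Proportional shares (ignoring caps): Haddad 1,610,810.00; Orozco 5,100,898.33; Vance 1,342,341.67.
Held at cap: Haddad ($1,095,500); balance $6,958,550 reallocated over remaining profit-interest units 24.
Redistributed shares: Orozco 5,508,852.08 → $5,508,850; Vance 1,449,697.92 → $1,449,700.

Haddad: $1,095,500 · Orozco: $5,508,850 · Vance: $1,449,700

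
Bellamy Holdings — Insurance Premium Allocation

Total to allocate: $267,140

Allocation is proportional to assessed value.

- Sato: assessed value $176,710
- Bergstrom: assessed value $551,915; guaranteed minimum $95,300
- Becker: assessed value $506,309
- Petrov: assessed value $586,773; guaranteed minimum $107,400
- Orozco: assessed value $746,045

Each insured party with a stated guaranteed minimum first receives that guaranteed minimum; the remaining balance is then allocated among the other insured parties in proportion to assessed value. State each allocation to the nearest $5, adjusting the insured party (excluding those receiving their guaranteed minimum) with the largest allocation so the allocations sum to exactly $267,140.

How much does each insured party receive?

Minimums first: Bergstrom $95,300; Petrov $107,400. Balance $64,440.
Balance split over remaining assessed value 1,429,064: Sato 7,968.29 → $7,970; Becker 22,830.71 → $22,830; Orozco 33,641.00 → $33,640.

Sato: $7,970 · Bergstrom: $95,300 · Becker: $22,830 · Petrov: $107,400 · Orozco: $33,640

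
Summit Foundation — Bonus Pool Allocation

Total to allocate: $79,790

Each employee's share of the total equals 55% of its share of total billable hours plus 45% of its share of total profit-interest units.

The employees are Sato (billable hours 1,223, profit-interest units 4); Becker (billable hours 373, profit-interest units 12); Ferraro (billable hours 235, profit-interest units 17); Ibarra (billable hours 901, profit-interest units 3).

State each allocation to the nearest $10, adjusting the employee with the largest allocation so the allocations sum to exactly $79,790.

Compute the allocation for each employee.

Billable hours total 2,732; profit-interest units total 36.
Combined weights (55% billable hours + 45% profit-interest units): Sato 0.2962; Becker 0.2251; Ferraro 0.2598; Ibarra 0.2189.
Raw shares: Sato 23,634.72; Becker 17,960.05; Ferraro 20,730.21; Ibarra 17,465.01.
At nearest $10: Sato $23,630; Becker $17,960; Ferraro $20,730; Ibarra $17,470. Sum = $79,790.
Rounded total matches; no reconciliation needed.

Sato: $23,630; Becker: $17,960; Ferraro: $20,730; Ibarra: $17,470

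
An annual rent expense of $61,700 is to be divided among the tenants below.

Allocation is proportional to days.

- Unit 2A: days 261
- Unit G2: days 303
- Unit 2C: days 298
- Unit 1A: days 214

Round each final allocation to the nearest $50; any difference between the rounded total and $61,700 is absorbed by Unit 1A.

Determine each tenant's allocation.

Sum of days: 1,076.
Unrounded shares: Unit 2A 261/1,076 × $61,700 = 14,966.26; Unit G2 303/1,076 × $61,700 = 17,374.63; Unit 2C 298/1,076 × $61,700 = 17,087.92; Unit 1A 214/1,076 × $61,700 = 12,271.19.
At nearest $50: Unit 2A $14,950; Unit G2 $17,350; Unit 2C $17,100; Unit 1A $12,250. Sum = $61,650.
Difference $61,700 − $61,650 = +$50 applied to Unit 1A: Unit 1A becomes $12,300.

Unit 2A: $14,950; Unit G2: $17,350; Unit 2C: $17,100; Unit 1A: $12,300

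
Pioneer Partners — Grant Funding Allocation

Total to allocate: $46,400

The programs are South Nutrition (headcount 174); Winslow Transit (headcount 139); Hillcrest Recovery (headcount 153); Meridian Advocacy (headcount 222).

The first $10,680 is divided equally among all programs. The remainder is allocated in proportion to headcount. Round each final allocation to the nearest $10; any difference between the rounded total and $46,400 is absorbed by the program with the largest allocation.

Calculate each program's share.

Equal tier: $10,680 ÷ 4 = $2,670 apiece.
Remainder $35,720 by headcount (total 688): South Nutrition 9,033.84 → $9,030; Winslow Transit 7,216.69 → $7,220; Hillcrest Recovery 7,943.55 → $7,940; Meridian Advocacy 11,525.93 → $11,530.
Totals: South Nutrition $2,670 + $9,030 = $11,700; Winslow Transit $2,670 + $7,220 = $9,890; Hillcrest Recovery $2,670 + $7,940 = $10,610; Meridian Advocacy $2,670 + $11,530 = $14,200.

South Nutrition: $11,700 | Winslow Transit: $9,890 | Hillcrest Recovery: $10,610 | Meridian Advocacy: $14,200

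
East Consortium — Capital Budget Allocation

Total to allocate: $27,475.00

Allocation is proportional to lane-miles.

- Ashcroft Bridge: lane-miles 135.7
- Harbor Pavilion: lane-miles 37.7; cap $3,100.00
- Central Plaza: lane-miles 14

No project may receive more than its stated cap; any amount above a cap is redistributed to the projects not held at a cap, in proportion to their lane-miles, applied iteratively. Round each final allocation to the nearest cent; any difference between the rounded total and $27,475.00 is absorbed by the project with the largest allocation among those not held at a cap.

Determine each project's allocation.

Total lane-miles = 187.4.
Proportional shares (ignoring caps): Ashcroft Bridge 19,895.1841; Harbor Pavilion 5,527.2545; Central Plaza 2,052.5614.
Capped: Harbor Pavilion ($3,100.00); balance $24,375.00 reallocated over remaining lane-miles 149.7.
Redistributed shares: Ashcroft Bridge 22,095.4409 → $22,095.44; Central Plaza 2,279.5591 → $2,279.56.

Ashcroft Bridge: $22,095.44 | Harbor Pavilion: $3,100.00 | Central Plaza: $2,279.56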